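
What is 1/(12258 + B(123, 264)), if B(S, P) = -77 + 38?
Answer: 1/12219 ≈ 8.1840e-5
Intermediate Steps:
B(S, P) = -39
1/(12258 + B(123, 264)) = 1/(12258 - 39) = 1/12219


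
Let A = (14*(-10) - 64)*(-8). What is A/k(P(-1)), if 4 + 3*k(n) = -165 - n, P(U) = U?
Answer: -204/7 ≈ -29.143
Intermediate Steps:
k(n) = -169/3 - n/3 (k(n) = -4/3 + (-165 - n)/3 = -4/3 + (-55 - n/3) = -169/3 - n/3)
A = 1632 (A = (-140 - 64)*(-8) = -204*(-8) = 1632)
A/k(P(-1)) = 1632/(-169/3 - 1/3*(-1)) = 1632/(-169/3 + 1/3) = 1632/(-56) = 1632*(-1/56) = -204/7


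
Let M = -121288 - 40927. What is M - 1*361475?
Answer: -523690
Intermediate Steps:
M = -162215
M - 1*361475 = -162215 - 1*361475 = -162215 - 361475 = -523690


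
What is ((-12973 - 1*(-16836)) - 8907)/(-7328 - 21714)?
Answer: 194/1117 ≈ 0.17368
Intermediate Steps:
((-12973 - 1*(-16836)) - 8907)/(-7328 - 21714) = ((-12973 + 16836) - 8907)/(-29042) = (3863 - 8907)*(-1/29042) = -5044*(-1/29042) = 194/1117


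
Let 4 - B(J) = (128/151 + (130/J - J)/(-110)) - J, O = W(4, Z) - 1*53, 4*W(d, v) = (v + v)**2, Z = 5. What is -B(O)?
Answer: 5728703/232540 ≈ 24.635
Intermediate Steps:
W(d, v) = v**2 (W(d, v) = (v + v)**2/4 = (2*v)**2/4 = (4*v**2)/4 = v**2)
O = -28 (O = 5**2 - 1*53 = 25 - 53 = -28)
B(J) = 476/151 + 13/(11*J) + 109*J/110 (B(J) = 4 - ((128/151 + (130/J - J)/(-110)) - J) = 4 - ((128*(1/151) + (-J + 130/J)*(-1/110)) - J) = 4 - ((128/151 + (-13/(11*J) + J/110)) - J) = 4 - ((128/151 - 13/(11*J) + J/110) - J) = 4 - (128/151 - 109*J/110 - 13/(11*J)) = 4 + (-128/151 + 13/(11*J) + 109*J/110) = 476/151 + 13/(11*J) + 109*J/110)
-B(O) = -(19630 - 28*(52360 + 16459*(-28)))/(16610*(-28)) = -(-1)*(19630 - 28*(52360 - 460852))/(16610*28) = -(-1)*(19630 - 28*(-408492))/(16610*28) = -(-1)*(19630 + 11437776)/(16610*28) = -(-1)*11457406/(16610*28) = -1*(-5728703/232540) = 5728703/232540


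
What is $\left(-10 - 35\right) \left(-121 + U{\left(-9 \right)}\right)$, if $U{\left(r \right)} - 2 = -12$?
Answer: $5895$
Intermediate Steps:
$U{\left(r \right)} = -10$ ($U{\left(r \right)} = 2 - 12 = -10$)
$\left(-10 - 35\right) \left(-121 + U{\left(-9 \right)}\right) = \left(-10 - 35\right) \left(-121 - 10\right) = \left(-45\right) \left(-131\right) = 5895$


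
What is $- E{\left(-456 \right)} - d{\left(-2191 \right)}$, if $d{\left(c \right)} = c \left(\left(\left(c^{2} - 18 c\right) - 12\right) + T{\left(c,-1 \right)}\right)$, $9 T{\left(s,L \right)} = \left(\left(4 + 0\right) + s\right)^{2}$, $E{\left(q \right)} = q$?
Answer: $11768623924$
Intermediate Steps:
$T{\left(s,L \right)} = \frac{\left(4 + s\right)^{2}}{9}$ ($T{\left(s,L \right)} = \frac{\left(\left(4 + 0\right) + s\right)^{2}}{9} = \frac{\left(4 + s\right)^{2}}{9}$)
$d{\left(c \right)} = c \left(-12 + c^{2} - 18 c + \frac{\left(4 + c\right)^{2}}{9}\right)$ ($d{\left(c \right)} = c \left(\left(\left(c^{2} - 18 c\right) - 12\right) + \frac{\left(4 + c\right)^{2}}{9}\right) = c \left(\left(-12 + c^{2} - 18 c\right) + \frac{\left(4 + c\right)^{2}}{9}\right) = c \left(-12 + c^{2} - 18 c + \frac{\left(4 + c\right)^{2}}{9}\right)$)
$- E{\left(-456 \right)} - d{\left(-2191 \right)} = \left(-1\right) \left(-456\right) - \frac{2}{9} \left(-2191\right) \left(-46 - -168707 + 5 \left(-2191\right)^{2}\right) = 456 - \frac{2}{9} \left(-2191\right) \left(-46 + 168707 + 5 \cdot 4800481\right) = 456 - \frac{2}{9} \left(-2191\right) \left(-46 + 168707 + 24002405\right) = 456 - \frac{2}{9} \left(-2191\right) 24171066 = 456 - -11768623468 = 456 + 11768623468 = 11768623924$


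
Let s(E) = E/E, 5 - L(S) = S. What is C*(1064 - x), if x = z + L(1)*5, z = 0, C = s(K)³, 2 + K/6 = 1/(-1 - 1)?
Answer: 1044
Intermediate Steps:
K = -15 (K = -12 + 6/(-1 - 1) = -12 + 6/(-2) = -12 + 6*(-½) = -12 - 3 = -15)
L(S) = 5 - S
s(E) = 1
C = 1 (C = 1³ = 1)
x = 20 (x = 0 + (5 - 1*1)*5 = 0 + (5 - 1)*5 = 0 + 4*5 = 0 + 20 = 20)
C*(1064 - x) = 1*(1064 - 1*20) = 1*(1064 - 20) = 1*1044 = 1044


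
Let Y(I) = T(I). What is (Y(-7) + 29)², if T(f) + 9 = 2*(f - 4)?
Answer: 4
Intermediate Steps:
T(f) = -17 + 2*f (T(f) = -9 + 2*(f - 4) = -9 + 2*(-4 + f) = -9 + (-8 + 2*f) = -17 + 2*f)
Y(I) = -17 + 2*I
(Y(-7) + 29)² = ((-17 + 2*(-7)) + 29)² = ((-17 - 14) + 29)² = (-31 + 29)² = (-2)² = 4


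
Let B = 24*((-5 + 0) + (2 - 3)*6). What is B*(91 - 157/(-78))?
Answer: -319220/13 ≈ -24555.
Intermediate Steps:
B = -264 (B = 24*(-5 - 1*6) = 24*(-5 - 6) = 24*(-11) = -264)
B*(91 - 157/(-78)) = -264*(91 - 157/(-78)) = -264*(91 - 157*(-1/78)) = -264*(91 + 157/78) = -264*7255/78 = -319220/13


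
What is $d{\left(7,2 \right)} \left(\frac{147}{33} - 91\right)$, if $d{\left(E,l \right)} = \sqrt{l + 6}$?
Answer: $- \frac{1904 \sqrt{2}}{11} \approx -244.79$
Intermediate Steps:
$d{\left(E,l \right)} = \sqrt{6 + l}$
$d{\left(7,2 \right)} \left(\frac{147}{33} - 91\right) = \sqrt{6 + 2} \left(\frac{147}{33} - 91\right) = \sqrt{8} \left(147 \cdot \frac{1}{33} - 91\right) = 2 \sqrt{2} \left(\frac{49}{11} - 91\right) = 2 \sqrt{2} \left(- \frac{952}{11}\right) = - \frac{1904 \sqrt{2}}{11}$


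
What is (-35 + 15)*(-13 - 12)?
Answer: 500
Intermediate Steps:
(-35 + 15)*(-13 - 12) = -20*(-25) = 500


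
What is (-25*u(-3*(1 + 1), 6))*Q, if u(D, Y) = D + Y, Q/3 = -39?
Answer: 0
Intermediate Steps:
Q = -117 (Q = 3*(-39) = -117)
(-25*u(-3*(1 + 1), 6))*Q = -25*(-3*(1 + 1) + 6)*(-117) = -25*(-3*2 + 6)*(-117) = -25*(-6 + 6)*(-117) = -25*0*(-117) = 0*(-117) = 0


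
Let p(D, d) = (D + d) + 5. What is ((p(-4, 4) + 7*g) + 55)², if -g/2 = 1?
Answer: 2116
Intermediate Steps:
g = -2 (g = -2*1 = -2)
p(D, d) = 5 + D + d
((p(-4, 4) + 7*g) + 55)² = (((5 - 4 + 4) + 7*(-2)) + 55)² = ((5 - 14) + 55)² = (-9 + 55)² = 46² = 2116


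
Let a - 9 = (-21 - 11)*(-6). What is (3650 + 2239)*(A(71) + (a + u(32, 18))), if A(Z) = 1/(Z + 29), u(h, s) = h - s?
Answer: 126619389/100 ≈ 1.2662e+6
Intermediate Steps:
A(Z) = 1/(29 + Z)
a = 201 (a = 9 + (-21 - 11)*(-6) = 9 - 32*(-6) = 9 + 192 = 201)
(3650 + 2239)*(A(71) + (a + u(32, 18))) = (3650 + 2239)*(1/(29 + 71) + (201 + (32 - 1*18))) = 5889*(1/100 + (201 + (32 - 18))) = 5889*(1/100 + (201 + 14)) = 5889*(1/100 + 215) = 5889*(21501/100) = 126619389/100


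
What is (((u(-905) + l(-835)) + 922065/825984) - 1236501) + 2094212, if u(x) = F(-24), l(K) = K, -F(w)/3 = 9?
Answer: 235914828827/275328 ≈ 8.5685e+5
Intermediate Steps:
F(w) = -27 (F(w) = -3*9 = -27)
u(x) = -27
(((u(-905) + l(-835)) + 922065/825984) - 1236501) + 2094212 = (((-27 - 835) + 922065/825984) - 1236501) + 2094212 = ((-862 + 922065*(1/825984)) - 1236501) + 2094212 = ((-862 + 307355/275328) - 1236501) + 2094212 = (-237025381/275328 - 1236501) + 2094212 = -340680372709/275328 + 2094212 = 235914828827/275328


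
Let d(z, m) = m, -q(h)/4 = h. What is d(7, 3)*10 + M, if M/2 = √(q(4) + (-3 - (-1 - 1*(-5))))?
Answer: 30 + 2*I*√23 ≈ 30.0 + 9.5917*I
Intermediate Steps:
q(h) = -4*h
M = 2*I*√23 (M = 2*√(-4*4 + (-3 - (-1 - 1*(-5)))) = 2*√(-16 + (-3 - (-1 + 5))) = 2*√(-16 + (-3 - 1*4)) = 2*√(-16 + (-3 - 4)) = 2*√(-16 - 7) = 2*√(-23) = 2*(I*√23) = 2*I*√23 ≈ 9.5917*I)
d(7, 3)*10 + M = 3*10 + 2*I*√23 = 30 + 2*I*√23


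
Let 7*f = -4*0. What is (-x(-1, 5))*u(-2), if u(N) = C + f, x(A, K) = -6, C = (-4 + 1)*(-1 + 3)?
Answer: -36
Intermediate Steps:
f = 0 (f = (-4*0)/7 = (1/7)*0 = 0)
C = -6 (C = -3*2 = -6)
u(N) = -6 (u(N) = -6 + 0 = -6)
(-x(-1, 5))*u(-2) = -1*(-6)*(-6) = 6*(-6) = -36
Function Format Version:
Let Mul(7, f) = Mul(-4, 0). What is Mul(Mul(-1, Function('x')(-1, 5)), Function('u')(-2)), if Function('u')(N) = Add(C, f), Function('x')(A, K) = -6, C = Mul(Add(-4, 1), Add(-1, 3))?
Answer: -36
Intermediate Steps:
f = 0 (f = Mul(Rational(1, 7), Mul(-4, 0)) = Mul(Rational(1, 7), 0) = 0)
C = -6 (C = Mul(-3, 2) = -6)
Function('u')(N) = -6 (Function('u')(N) = Add(-6, 0) = -6)
Mul(Mul(-1, Function('x')(-1, 5)), Function('u')(-2)) = Mul(Mul(-1, -6), -6) = Mul(6, -6) = -36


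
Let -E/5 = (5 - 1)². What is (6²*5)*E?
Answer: -14400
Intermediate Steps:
E = -80 (E = -5*(5 - 1)² = -5*4² = -5*16 = -80)
(6²*5)*E = (6²*5)*(-80) = (36*5)*(-80) = 180*(-80) = -14400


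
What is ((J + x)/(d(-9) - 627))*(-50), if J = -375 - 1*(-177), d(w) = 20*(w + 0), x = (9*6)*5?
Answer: 1200/269 ≈ 4.4610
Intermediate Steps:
x = 270 (x = 54*5 = 270)
d(w) = 20*w
J = -198 (J = -375 + 177 = -198)
((J + x)/(d(-9) - 627))*(-50) = ((-198 + 270)/(20*(-9) - 627))*(-50) = (72/(-180 - 627))*(-50) = (72/(-807))*(-50) = (72*(-1/807))*(-50) = -24/269*(-50) = 1200/269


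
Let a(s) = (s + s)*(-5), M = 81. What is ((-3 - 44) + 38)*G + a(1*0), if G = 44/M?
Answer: -44/9 ≈ -4.8889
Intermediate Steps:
a(s) = -10*s (a(s) = (2*s)*(-5) = -10*s)
G = 44/81 ≈ 0.54321
((-3 - 44) + 38)*G + a(1*0) = ((-3 - 44) + 38)*(44/81) - 10*0 = (-47 + 38)*(44/81) - 10*0 = -9*44/81 + 0 = -44/9 + 0 = -44/9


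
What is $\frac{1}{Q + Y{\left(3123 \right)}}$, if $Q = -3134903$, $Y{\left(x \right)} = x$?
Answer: $- \frac{1}{3131780} \approx -3.1931 \cdot 10^{-7}$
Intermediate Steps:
$\frac{1}{Q + Y{\left(3123 \right)}} = \frac{1}{-3134903 + 3123} = \frac{1}{-3131780} = - \frac{1}{3131780}$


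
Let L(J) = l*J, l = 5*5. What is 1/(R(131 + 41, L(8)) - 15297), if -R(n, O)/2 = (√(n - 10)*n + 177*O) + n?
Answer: -86441/7452876049 + 3096*√2/7452876049 ≈ -1.1011e-5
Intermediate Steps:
l = 25
L(J) = 25*J
R(n, O) = -354*O - 2*n - 2*n*√(-10 + n) (R(n, O) = -2*((√(n - 10)*n + 177*O) + n) = -2*((√(-10 + n)*n + 177*O) + n) = -2*((n*√(-10 + n) + 177*O) + n) = -2*((177*O + n*√(-10 + n)) + n) = -2*(n + 177*O + n*√(-10 + n)) = -354*O - 2*n - 2*n*√(-10 + n))
1/(R(131 + 41, L(8)) - 15297) = 1/((-8850*8 - 2*(131 + 41) - 2*(131 + 41)*√(-10 + (131 + 41))) - 15297) = 1/((-354*200 - 2*172 - 2*172*√(-10 + 172)) - 15297) = 1/((-70800 - 344 - 2*172*√162) - 15297) = 1/((-70800 - 344 - 2*172*9*√2) - 15297) = 1/((-70800 - 344 - 3096*√2) - 15297) = 1/((-71144 - 3096*√2) - 15297) = 1/(-86441 - 3096*√2)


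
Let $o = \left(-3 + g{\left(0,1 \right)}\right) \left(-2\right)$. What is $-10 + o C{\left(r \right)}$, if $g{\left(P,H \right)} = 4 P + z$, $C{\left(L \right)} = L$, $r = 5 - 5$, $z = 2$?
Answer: $-10$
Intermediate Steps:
$r = 0$ ($r = 5 - 5 = 0$)
$g{\left(P,H \right)} = 2 + 4 P$ ($g{\left(P,H \right)} = 4 P + 2 = 2 + 4 P$)
$o = 2$ ($o = \left(-3 + \left(2 + 4 \cdot 0\right)\right) \left(-2\right) = \left(-3 + \left(2 + 0\right)\right) \left(-2\right) = \left(-3 + 2\right) \left(-2\right) = \left(-1\right) \left(-2\right) = 2$)
$-10 + o C{\left(r \right)} = -10 + 2 \cdot 0 = -10 + 0 = -10$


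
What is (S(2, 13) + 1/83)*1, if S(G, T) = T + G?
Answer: 1246/83 ≈ 15.012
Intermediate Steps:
S(G, T) = G + T
(S(2, 13) + 1/83)*1 = ((2 + 13) + 1/83)*1 = (15 + 1/83)*1 = (1246/83)*1 = 1246/83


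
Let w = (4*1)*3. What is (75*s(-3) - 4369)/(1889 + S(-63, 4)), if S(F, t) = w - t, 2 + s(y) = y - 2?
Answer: -4894/1897 ≈ -2.5799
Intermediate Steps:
w = 12 (w = 4*3 = 12)
s(y) = -4 + y (s(y) = -2 + (y - 2) = -2 + (-2 + y) = -4 + y)
S(F, t) = 12 - t
(75*s(-3) - 4369)/(1889 + S(-63, 4)) = (75*(-4 - 3) - 4369)/(1889 + (12 - 1*4)) = (75*(-7) - 4369)/(1889 + (12 - 4)) = (-525 - 4369)/(1889 + 8) = -4894/1897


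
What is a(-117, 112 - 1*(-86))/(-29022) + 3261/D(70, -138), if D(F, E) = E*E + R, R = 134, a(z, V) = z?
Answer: 8073714/46381993 ≈ 0.17407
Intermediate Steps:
D(F, E) = 134 + E² (D(F, E) = E*E + 134 = E² + 134 = 134 + E²)
a(-117, 112 - 1*(-86))/(-29022) + 3261/D(70, -138) = -117/(-29022) + 3261/(134 + (-138)²) = -117*(-1/29022) + 3261/(134 + 19044) = 39/9674 + 3261/19178 = 8073714/46381993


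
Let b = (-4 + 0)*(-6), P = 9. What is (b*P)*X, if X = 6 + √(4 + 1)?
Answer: 1296 + 216*√5 ≈ 1779.0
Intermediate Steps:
X = 6 + √5 ≈ 8.2361
b = 24 (b = -4*(-6) = 24)
(b*P)*X = (24*9)*(6 + √5) = 216*(6 + √5) = 1296 + 216*√5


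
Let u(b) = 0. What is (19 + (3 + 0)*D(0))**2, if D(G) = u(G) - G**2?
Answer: 361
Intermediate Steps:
D(G) = -G**2 (D(G) = 0 - G**2 = -G**2)
(19 + (3 + 0)*D(0))**2 = (19 + (3 + 0)*(-1*0**2))**2 = (19 + 3*(-1*0))**2 = (19 + 3*0)**2 = (19 + 0)**2 = 19**2 = 361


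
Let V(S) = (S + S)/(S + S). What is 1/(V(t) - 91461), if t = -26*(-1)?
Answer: -1/91460 ≈ -1.0934e-5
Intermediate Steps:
t = 26
V(S) = 1 (V(S) = (2*S)/((2*S)) = (2*S)*(1/(2*S)) = 1)
1/(V(t) - 91461) = 1/(1 - 91461) = 1/(-91460) = -1/91460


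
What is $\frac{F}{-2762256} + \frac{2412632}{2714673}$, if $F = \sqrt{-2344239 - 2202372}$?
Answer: $\frac{2412632}{2714673} - \frac{3 i \sqrt{56131}}{920752} \approx 0.88874 - 0.00077193 i$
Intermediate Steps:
$F = 9 i \sqrt{56131}$ ($F = \sqrt{-4546611} = 9 i \sqrt{56131} \approx 2132.3 i$)
$\frac{F}{-2762256} + \frac{2412632}{2714673} = \frac{9 i \sqrt{56131}}{-2762256} + \frac{2412632}{2714673} = 9 i \sqrt{56131} \left(- \frac{1}{2762256}\right) + 2412632 \cdot \frac{1}{2714673} = - \frac{3 i \sqrt{56131}}{920752} + \frac{2412632}{2714673} = \frac{2412632}{2714673} - \frac{3 i \sqrt{56131}}{920752}$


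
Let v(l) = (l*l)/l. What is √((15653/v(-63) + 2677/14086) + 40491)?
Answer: √3521286725522062/295806 ≈ 200.61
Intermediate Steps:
v(l) = l (v(l) = l²/l = l)
√((15653/v(-63) + 2677/14086) + 40491) = √((15653/(-63) + 2677/14086) + 40491) = √((15653*(-1/63) + 2677*(1/14086)) + 40491) = √((-15653/63 + 2677/14086) + 40491) = √(-220319507/887418 + 40491) = √(35712122731/887418) = √3521286725522062/295806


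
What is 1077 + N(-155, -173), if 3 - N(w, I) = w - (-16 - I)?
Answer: 1392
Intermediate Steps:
N(w, I) = -13 - I - w (N(w, I) = 3 - (w - (-16 - I)) = 3 - (w + (16 + I)) = 3 - (16 + I + w) = 3 + (-16 - I - w) = -13 - I - w)
1077 + N(-155, -173) = 1077 + (-13 - 1*(-173) - 1*(-155)) = 1077 + (-13 + 173 + 155) = 1077 + 315 = 1392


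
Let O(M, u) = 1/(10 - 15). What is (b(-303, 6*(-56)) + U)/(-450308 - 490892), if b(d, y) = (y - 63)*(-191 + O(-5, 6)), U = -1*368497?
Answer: 1461041/4706000 ≈ 0.31046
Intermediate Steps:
U = -368497
O(M, u) = -1/5 (O(M, u) = 1/(-5) = -1/5)
b(d, y) = 60228/5 - 956*y/5 (b(d, y) = (y - 63)*(-191 - 1/5) = (-63 + y)*(-956/5) = 60228/5 - 956*y/5)
(b(-303, 6*(-56)) + U)/(-450308 - 490892) = ((60228/5 - 5736*(-56)/5) - 368497)/(-450308 - 490892) = ((60228/5 - 956/5*(-336)) - 368497)/(-941200) = ((60228/5 + 321216/5) - 368497)*(-1/941200) = (381444/5 - 368497)*(-1/941200) = -1461041/5*(-1/941200) = 1461041/4706000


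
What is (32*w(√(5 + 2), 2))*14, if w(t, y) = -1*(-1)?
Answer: 448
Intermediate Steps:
w(t, y) = 1
(32*w(√(5 + 2), 2))*14 = (32*1)*14 = 32*14 = 448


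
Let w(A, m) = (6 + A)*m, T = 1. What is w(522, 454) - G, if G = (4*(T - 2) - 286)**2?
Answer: 155612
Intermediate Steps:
G = 84100 (G = (4*(1 - 2) - 286)**2 = (4*(-1) - 286)**2 = (-4 - 286)**2 = (-290)**2 = 84100)
w(A, m) = m*(6 + A)
w(522, 454) - G = 454*(6 + 522) - 1*84100 = 454*528 - 84100 = 239712 - 84100 = 155612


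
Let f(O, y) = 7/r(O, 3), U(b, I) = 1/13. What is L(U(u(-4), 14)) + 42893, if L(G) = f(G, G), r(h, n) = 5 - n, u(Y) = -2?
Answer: 85793/2 ≈ 42897.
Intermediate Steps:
U(b, I) = 1/13
f(O, y) = 7/2 (f(O, y) = 7/(5 - 1*3) = 7/(5 - 3) = 7/2)
L(G) = 7/2
L(U(u(-4), 14)) + 42893 = 7/2 + 42893 = 85793/2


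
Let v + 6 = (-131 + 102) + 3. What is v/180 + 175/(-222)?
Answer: -3217/3330 ≈ -0.96607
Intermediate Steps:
v = -32 (v = -6 + ((-131 + 102) + 3) = -6 + (-29 + 3) = -6 - 26 = -32)
v/180 + 175/(-222) = -32/180 + 175/(-222) = -32*1/180 + 175*(-1/222) = -8/45 - 175/222 = -3217/3330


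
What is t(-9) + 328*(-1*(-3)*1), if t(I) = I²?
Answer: 1065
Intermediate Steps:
t(-9) + 328*(-1*(-3)*1) = (-9)² + 328*(-1*(-3)*1) = 81 + 328*(3*1) = 81 + 328*3 = 81 + 984 = 1065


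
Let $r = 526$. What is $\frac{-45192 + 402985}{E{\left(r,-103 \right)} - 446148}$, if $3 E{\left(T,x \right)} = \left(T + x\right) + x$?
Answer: $- \frac{1073379}{1338124} \approx -0.80215$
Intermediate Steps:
$E{\left(T,x \right)} = \frac{T}{3} + \frac{2 x}{3}$ ($E{\left(T,x \right)} = \frac{\left(T + x\right) + x}{3} = \frac{T + 2 x}{3} = \frac{T}{3} + \frac{2 x}{3}$)
$\frac{-45192 + 402985}{E{\left(r,-103 \right)} - 446148} = \frac{-45192 + 402985}{\left(\frac{1}{3} \cdot 526 + \frac{2}{3} \left(-103\right)\right) - 446148} = \frac{357793}{\left(\frac{526}{3} - \frac{206}{3}\right) - 446148} = \frac{357793}{\frac{320}{3} - 446148} = \frac{357793}{- \frac{1338124}{3}} = 357793 \left(- \frac{3}{1338124}\right) = - \frac{1073379}{1338124}$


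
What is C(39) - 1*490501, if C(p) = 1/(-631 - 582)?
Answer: -594977714/1213 ≈ -4.9050e+5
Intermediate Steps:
C(p) = -1/1213 (C(p) = 1/(-1213) = -1/1213)
C(39) - 1*490501 = -1/1213 - 1*490501 = -1/1213 - 490501 = -594977714/1213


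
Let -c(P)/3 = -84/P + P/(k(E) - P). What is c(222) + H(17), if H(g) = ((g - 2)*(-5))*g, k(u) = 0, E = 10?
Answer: -47022/37 ≈ -1270.9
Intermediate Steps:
c(P) = 3 + 252/P (c(P) = -3*(-84/P + P/(0 - P)) = -3*(-84/P + P/((-P))) = -3*(-84/P + P*(-1/P)) = -3*(-84/P - 1) = -3*(-1 - 84/P) = 3 + 252/P)
H(g) = g*(10 - 5*g) (H(g) = ((-2 + g)*(-5))*g = (10 - 5*g)*g = g*(10 - 5*g))
c(222) + H(17) = (3 + 252/222) + 5*17*(2 - 1*17) = (3 + 252*(1/222)) + 5*17*(2 - 17) = (3 + 42/37) + 5*17*(-15) = 153/37 - 1275 = -47022/37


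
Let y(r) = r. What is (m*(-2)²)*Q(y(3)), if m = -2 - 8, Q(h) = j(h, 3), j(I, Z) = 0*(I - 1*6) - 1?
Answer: 40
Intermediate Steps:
j(I, Z) = -1 (j(I, Z) = 0*(I - 6) - 1 = 0*(-6 + I) - 1 = 0 - 1 = -1)
Q(h) = -1
m = -10
(m*(-2)²)*Q(y(3)) = -10*(-2)²*(-1) = -10*4*(-1) = -40*(-1) = 40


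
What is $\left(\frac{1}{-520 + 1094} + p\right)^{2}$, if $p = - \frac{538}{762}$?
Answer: $\frac{23723700625}{47827065636} \approx 0.49603$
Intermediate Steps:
$p = - \frac{269}{381}$ ($p = \left(-538\right) \frac{1}{762} = - \frac{269}{381} \approx -0.70604$)
$\left(\frac{1}{-520 + 1094} + p\right)^{2} = \left(\frac{1}{-520 + 1094} - \frac{269}{381}\right)^{2} = \left(\frac{1}{574} - \frac{269}{381}\right)^{2} = \left(- \frac{154025}{218694}\right)^{2} = \frac{23723700625}{47827065636}$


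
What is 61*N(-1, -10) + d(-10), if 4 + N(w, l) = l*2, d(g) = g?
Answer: -1474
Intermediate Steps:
N(w, l) = -4 + 2*l (N(w, l) = -4 + l*2 = -4 + 2*l)
61*N(-1, -10) + d(-10) = 61*(-4 + 2*(-10)) - 10 = 61*(-4 - 20) - 10 = 61*(-24) - 10 = -1464 - 10 = -1474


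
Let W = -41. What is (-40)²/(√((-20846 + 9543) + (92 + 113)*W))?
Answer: -800*I*√4927/4927 ≈ -11.397*I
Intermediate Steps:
(-40)²/(√((-20846 + 9543) + (92 + 113)*W)) = (-40)²/(√((-20846 + 9543) + (92 + 113)*(-41))) = 1600/(√(-11303 + 205*(-41))) = 1600/(√(-11303 - 8405)) = 1600/(√(-19708)) = 1600/((2*I*√4927)) = 1600*(-I*√4927/9854) = -800*I*√4927/4927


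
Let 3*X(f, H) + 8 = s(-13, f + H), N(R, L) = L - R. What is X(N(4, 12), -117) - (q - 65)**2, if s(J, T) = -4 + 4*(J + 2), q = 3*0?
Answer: -12731/3 ≈ -4243.7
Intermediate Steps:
q = 0
s(J, T) = 4 + 4*J (s(J, T) = -4 + 4*(2 + J) = -4 + (8 + 4*J) = 4 + 4*J)
X(f, H) = -56/3 (X(f, H) = -8/3 + (4 + 4*(-13))/3 = -8/3 + (4 - 52)/3 = -8/3 + (1/3)*(-48) = -8/3 - 16 = -56/3)
X(N(4, 12), -117) - (q - 65)**2 = -56/3 - (0 - 65)**2 = -56/3 - 1*(-65)**2 = -56/3 - 1*4225 = -56/3 - 4225 = -12731/3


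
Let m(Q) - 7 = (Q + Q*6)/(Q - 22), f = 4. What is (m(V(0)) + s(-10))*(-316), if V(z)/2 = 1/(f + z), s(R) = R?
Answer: 42976/43 ≈ 999.44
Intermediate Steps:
V(z) = 2/(4 + z)
m(Q) = 7 + 7*Q/(-22 + Q) (m(Q) = 7 + (Q + Q*6)/(Q - 22) = 7 + (Q + 6*Q)/(-22 + Q) = 7 + (7*Q)/(-22 + Q) = 7 + 7*Q/(-22 + Q))
(m(V(0)) + s(-10))*(-316) = (14*(-11 + 2/(4 + 0))/(-22 + 2/(4 + 0)) - 10)*(-316) = (14*(-11 + 2/4)/(-22 + 2/4) - 10)*(-316) = (14*(-11 + 2*(¼))/(-22 + 2*(¼)) - 10)*(-316) = (14*(-11 + ½)/(-22 + ½) - 10)*(-316) = (14*(-21/2)/(-43/2) - 10)*(-316) = (14*(-2/43)*(-21/2) - 10)*(-316) = (294/43 - 10)*(-316) = -136/43*(-316) = 42976/43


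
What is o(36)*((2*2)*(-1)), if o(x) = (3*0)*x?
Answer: 0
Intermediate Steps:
o(x) = 0 (o(x) = 0*x = 0)
o(36)*((2*2)*(-1)) = 0*((2*2)*(-1)) = 0*(4*(-1)) = 0*(-4) = 0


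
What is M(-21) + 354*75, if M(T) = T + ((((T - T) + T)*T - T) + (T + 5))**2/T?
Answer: 358193/21 ≈ 17057.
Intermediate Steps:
M(T) = T + (5 + T**2)**2/T (M(T) = T + (((0 + T)*T - T) + (5 + T))**2/T = T + ((T*T - T) + (5 + T))**2/T = T + ((T**2 - T) + (5 + T))**2/T = T + (5 + T**2)**2/T)
M(-21) + 354*75 = (-21 + (5 + (-21)**2)**2/(-21)) + 354*75 = (-21 - (5 + 441)**2/21) + 26550 = (-21 - 1/21*446**2) + 26550 = (-21 - 1/21*198916) + 26550 = (-21 - 198916/21) + 26550 = -199357/21 + 26550 = 358193/21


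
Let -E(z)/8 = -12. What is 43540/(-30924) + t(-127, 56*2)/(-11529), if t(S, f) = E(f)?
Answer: -519487/366793 ≈ -1.4163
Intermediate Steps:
E(z) = 96 (E(z) = -8*(-12) = 96)
t(S, f) = 96
43540/(-30924) + t(-127, 56*2)/(-11529) = 43540/(-30924) + 96/(-11529) = 43540*(-1/30924) + 96*(-1/11529) = -10885/7731 - 32/3843 = -519487/366793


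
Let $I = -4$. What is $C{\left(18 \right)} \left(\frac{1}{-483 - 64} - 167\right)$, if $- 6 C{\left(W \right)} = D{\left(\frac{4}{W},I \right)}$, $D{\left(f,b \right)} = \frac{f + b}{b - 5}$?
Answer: $\frac{172550}{14769} \approx 11.683$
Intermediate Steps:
$D{\left(f,b \right)} = \frac{b + f}{-5 + b}$
$C{\left(W \right)} = - \frac{2}{27} + \frac{2}{27 W}$ ($C{\left(W \right)} = - \frac{\frac{1}{-5 - 4} \left(-4 + \frac{4}{W}\right)}{6} = - \frac{\frac{1}{-9} \left(-4 + \frac{4}{W}\right)}{6} = - \frac{\left(- \frac{1}{9}\right) \left(-4 + \frac{4}{W}\right)}{6} = - \frac{\frac{4}{9} - \frac{4}{9 W}}{6} = - \frac{2}{27} + \frac{2}{27 W}$)
$C{\left(18 \right)} \left(\frac{1}{-483 - 64} - 167\right) = \frac{2 \left(1 - 18\right)}{27 \cdot 18} \left(\frac{1}{-483 - 64} - 167\right) = \frac{2}{27} \cdot \frac{1}{18} \left(1 - 18\right) \left(\frac{1}{-547} - 167\right) = \frac{2}{27} \cdot \frac{1}{18} \left(-17\right) \left(- \frac{1}{547} - 167\right) = \left(- \frac{17}{243}\right) \left(- \frac{91350}{547}\right) = \frac{172550}{14769}$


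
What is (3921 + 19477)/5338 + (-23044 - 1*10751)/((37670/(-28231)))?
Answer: 509368915367/20108246 ≈ 25331.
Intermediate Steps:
(3921 + 19477)/5338 + (-23044 - 1*10751)/((37670/(-28231))) = 23398*(1/5338) + (-23044 - 10751)/((37670*(-1/28231))) = 11699/2669 - 33795/(-37670/28231) = 11699/2669 - 33795*(-28231/37670) = 11699/2669 + 190813329/7534 = 509368915367/20108246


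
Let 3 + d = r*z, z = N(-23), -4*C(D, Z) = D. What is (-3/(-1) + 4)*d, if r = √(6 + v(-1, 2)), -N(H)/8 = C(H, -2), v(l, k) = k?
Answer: -21 - 644*√2 ≈ -931.75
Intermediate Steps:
C(D, Z) = -D/4
N(H) = 2*H (N(H) = -(-2)*H = 2*H)
z = -46 (z = 2*(-23) = -46)
r = 2*√2 (r = √(6 + 2) = √8 = 2*√2 ≈ 2.8284)
d = -3 - 92*√2 (d = -3 + (2*√2)*(-46) = -3 - 92*√2 ≈ -133.11)
(-3/(-1) + 4)*d = (-3/(-1) + 4)*(-3 - 92*√2) = (-3*(-1) + 4)*(-3 - 92*√2) = (3 + 4)*(-3 - 92*√2) = 7*(-3 - 92*√2) = -21 - 644*√2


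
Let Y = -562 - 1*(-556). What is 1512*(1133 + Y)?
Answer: 1704024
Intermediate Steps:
Y = -6 (Y = -562 + 556 = -6)
1512*(1133 + Y) = 1512*(1133 - 6) = 1512*1127 = 1704024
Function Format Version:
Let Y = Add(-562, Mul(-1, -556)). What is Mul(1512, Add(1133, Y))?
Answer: 1704024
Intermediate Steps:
Y = -6 (Y = Add(-562, 556) = -6)
Mul(1512, Add(1133, Y)) = Mul(1512, Add(1133, -6)) = Mul(1512, 1127) = 1704024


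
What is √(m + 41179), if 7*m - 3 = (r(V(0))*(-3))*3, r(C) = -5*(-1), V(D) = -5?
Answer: √41173 ≈ 202.91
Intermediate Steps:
r(C) = 5
m = -6 (m = 3/7 + ((5*(-3))*3)/7 = 3/7 + (-15*3)/7 = 3/7 + (⅐)*(-45) = 3/7 - 45/7 = -6)
√(m + 41179) = √(-6 + 41179) = √41173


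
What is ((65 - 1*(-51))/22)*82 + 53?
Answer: 5339/11 ≈ 485.36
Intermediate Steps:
((65 - 1*(-51))/22)*82 + 53 = ((65 + 51)*(1/22))*82 + 53 = (116*(1/22))*82 + 53 = (58/11)*82 + 53 = 4756/11 + 53 = 5339/11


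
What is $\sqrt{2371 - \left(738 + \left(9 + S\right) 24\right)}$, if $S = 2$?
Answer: $37$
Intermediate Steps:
$\sqrt{2371 - \left(738 + \left(9 + S\right) 24\right)} = \sqrt{2371 - \left(738 + \left(9 + 2\right) 24\right)} = \sqrt{2371 - \left(738 + 11 \cdot 24\right)} = \sqrt{2371 - 1002} = \sqrt{1369} = 37$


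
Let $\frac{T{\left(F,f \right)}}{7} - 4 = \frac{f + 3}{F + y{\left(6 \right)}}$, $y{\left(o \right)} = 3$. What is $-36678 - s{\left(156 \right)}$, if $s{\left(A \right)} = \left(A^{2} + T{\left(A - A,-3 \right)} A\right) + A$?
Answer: $-65538$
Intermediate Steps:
$T{\left(F,f \right)} = 28 + \frac{7 \left(3 + f\right)}{3 + F}$ ($T{\left(F,f \right)} = 28 + 7 \frac{f + 3}{F + 3} = 28 + 7 \frac{3 + f}{3 + F} = 28 + \frac{7 \left(3 + f\right)}{3 + F}$)
$s{\left(A \right)} = A^{2} + 29 A$ ($s{\left(A \right)} = \left(A^{2} + \frac{7 \left(15 - 3 + 4 \left(A - A\right)\right)}{3 + \left(A - A\right)} A\right) + A = \left(A^{2} + \frac{7 \left(15 - 3 + 4 \cdot 0\right)}{3 + 0} A\right) + A = \left(A^{2} + \frac{7 \left(15 - 3 + 0\right)}{3} A\right) + A = \left(A^{2} + 7 \cdot \frac{1}{3} \cdot 12 A\right) + A = \left(A^{2} + 28 A\right) + A = A^{2} + 29 A$)
$-36678 - s{\left(156 \right)} = -36678 - 156 \left(29 + 156\right) = -36678 - 156 \cdot 185 = -36678 - 28860 = -65538$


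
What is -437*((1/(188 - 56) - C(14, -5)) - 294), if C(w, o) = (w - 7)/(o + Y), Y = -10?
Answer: 84658699/660 ≈ 1.2827e+5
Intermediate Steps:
C(w, o) = (-7 + w)/(-10 + o) (C(w, o) = (w - 7)/(o - 10) = (-7 + w)/(-10 + o))
-437*((1/(188 - 56) - C(14, -5)) - 294) = -437*((1/(188 - 56) - (-7 + 14)/(-10 - 5)) - 294) = -437*((1/132 - 7/(-15)) - 294) = -437*((1/132 - (-1)*7/15) - 294) = -437*((1/132 - 1*(-7/15)) - 294) = -437*((1/132 + 7/15) - 294) = -437*(313/660 - 294) = -437*(-193727/660) = 84658699/660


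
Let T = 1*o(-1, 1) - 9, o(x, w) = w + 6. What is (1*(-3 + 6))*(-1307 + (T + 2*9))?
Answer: -3873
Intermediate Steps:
o(x, w) = 6 + w
T = -2 (T = 1*(6 + 1) - 9 = 1*7 - 9 = 7 - 9 = -2)
(1*(-3 + 6))*(-1307 + (T + 2*9)) = (1*(-3 + 6))*(-1307 + (-2 + 2*9)) = (1*3)*(-1307 + (-2 + 18)) = 3*(-1307 + 16) = 3*(-1291) = -3873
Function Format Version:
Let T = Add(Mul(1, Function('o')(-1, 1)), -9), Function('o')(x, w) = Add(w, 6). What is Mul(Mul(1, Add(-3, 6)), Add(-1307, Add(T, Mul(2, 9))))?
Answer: -3873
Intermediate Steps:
Function('o')(x, w) = Add(6, w)
T = -2 (T = Add(Mul(1, Add(6, 1)), -9) = Add(Mul(1, 7), -9) = Add(7, -9) = -2)
Mul(Mul(1, Add(-3, 6)), Add(-1307, Add(T, Mul(2, 9)))) = Mul(Mul(1, Add(-3, 6)), Add(-1307, Add(-2, Mul(2, 9)))) = Mul(Mul(1, 3), Add(-1307, Add(-2, 18))) = Mul(3, Add(-1307, 16)) = Mul(3, -1291) = -3873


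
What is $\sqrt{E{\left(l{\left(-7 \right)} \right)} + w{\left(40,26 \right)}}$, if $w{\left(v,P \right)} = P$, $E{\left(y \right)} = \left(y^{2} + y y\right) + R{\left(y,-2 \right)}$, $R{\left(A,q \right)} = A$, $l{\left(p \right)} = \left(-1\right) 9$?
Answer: $\sqrt{179} \approx 13.379$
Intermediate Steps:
$l{\left(p \right)} = -9$
$E{\left(y \right)} = y + 2 y^{2}$ ($E{\left(y \right)} = \left(y^{2} + y y\right) + y = \left(y^{2} + y^{2}\right) + y = 2 y^{2} + y = y + 2 y^{2}$)
$\sqrt{E{\left(l{\left(-7 \right)} \right)} + w{\left(40,26 \right)}} = \sqrt{- 9 \left(1 + 2 \left(-9\right)\right) + 26} = \sqrt{- 9 \left(1 - 18\right) + 26} = \sqrt{\left(-9\right) \left(-17\right) + 26} = \sqrt{153 + 26} = \sqrt{179}$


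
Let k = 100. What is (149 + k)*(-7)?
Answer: -1743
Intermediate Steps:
(149 + k)*(-7) = (149 + 100)*(-7) = 249*(-7) = -1743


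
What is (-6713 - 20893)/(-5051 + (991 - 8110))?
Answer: 13803/6085 ≈ 2.2684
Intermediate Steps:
(-6713 - 20893)/(-5051 + (991 - 8110)) = -27606/(-5051 - 7119) = -27606/(-12170) = -27606*(-1/12170) = 13803/6085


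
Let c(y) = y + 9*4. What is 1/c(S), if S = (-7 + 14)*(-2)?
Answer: 1/22 ≈ 0.045455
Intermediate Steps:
S = -14 (S = 7*(-2) = -14)
c(y) = 36 + y (c(y) = y + 36 = 36 + y)
1/c(S) = 1/(36 - 14) = 1/22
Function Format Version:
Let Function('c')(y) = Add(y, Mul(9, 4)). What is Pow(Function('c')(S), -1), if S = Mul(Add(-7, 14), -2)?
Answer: Rational(1, 22) ≈ 0.045455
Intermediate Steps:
S = -14 (S = Mul(7, -2) = -14)
Function('c')(y) = Add(36, y) (Function('c')(y) = Add(y, 36) = Add(36, y))
Pow(Function('c')(S), -1) = Pow(Add(36, -14), -1) = Pow(22, -1) = Rational(1, 22)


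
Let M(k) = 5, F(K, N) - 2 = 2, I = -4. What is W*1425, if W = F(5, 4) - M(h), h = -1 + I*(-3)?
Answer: -1425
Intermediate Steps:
F(K, N) = 4 (F(K, N) = 2 + 2 = 4)
h = 11 (h = -1 - 4*(-3) = -1 + 12 = 11)
W = -1 (W = 4 - 1*5 = 4 - 5 = -1)
W*1425 = -1*1425 = -1425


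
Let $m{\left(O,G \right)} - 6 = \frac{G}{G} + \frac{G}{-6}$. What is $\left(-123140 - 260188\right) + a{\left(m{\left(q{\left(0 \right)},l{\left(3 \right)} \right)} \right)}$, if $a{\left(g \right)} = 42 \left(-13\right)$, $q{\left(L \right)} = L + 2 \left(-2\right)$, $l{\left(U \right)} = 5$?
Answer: $-383874$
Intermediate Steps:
$q{\left(L \right)} = -4 + L$ ($q{\left(L \right)} = L - 4 = -4 + L$)
$m{\left(O,G \right)} = 7 - \frac{G}{6}$ ($m{\left(O,G \right)} = 6 + \left(\frac{G}{G} + \frac{G}{-6}\right) = 6 + \left(1 + G \left(- \frac{1}{6}\right)\right) = 6 - \left(-1 + \frac{G}{6}\right) = 7 - \frac{G}{6}$)
$a{\left(g \right)} = -546$
$\left(-123140 - 260188\right) + a{\left(m{\left(q{\left(0 \right)},l{\left(3 \right)} \right)} \right)} = \left(-123140 - 260188\right) - 546 = -383328 - 546 = -383874$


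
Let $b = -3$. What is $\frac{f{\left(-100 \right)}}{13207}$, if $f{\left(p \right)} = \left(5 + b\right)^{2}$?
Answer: $\frac{4}{13207} \approx 0.00030287$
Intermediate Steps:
$f{\left(p \right)} = 4$ ($f{\left(p \right)} = \left(5 - 3\right)^{2} = 2^{2} = 4$)
$\frac{f{\left(-100 \right)}}{13207} = \frac{4}{13207}$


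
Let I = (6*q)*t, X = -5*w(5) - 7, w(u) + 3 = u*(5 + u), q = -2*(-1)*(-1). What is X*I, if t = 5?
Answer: 14520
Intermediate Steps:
q = -2 (q = 2*(-1) = -2)
w(u) = -3 + u*(5 + u)
X = -242 (X = -5*(-3 + 5**2 + 5*5) - 7 = -5*(-3 + 25 + 25) - 7 = -5*47 - 7 = -235 - 7 = -242)
I = -60 (I = (6*(-2))*5 = -12*5 = -60)
X*I = -242*(-60) = 14520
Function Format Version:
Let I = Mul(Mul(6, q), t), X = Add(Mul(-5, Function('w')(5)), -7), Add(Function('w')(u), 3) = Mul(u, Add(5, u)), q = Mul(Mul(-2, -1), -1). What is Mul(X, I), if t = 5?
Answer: 14520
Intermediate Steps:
q = -2 (q = Mul(2, -1) = -2)
Function('w')(u) = Add(-3, Mul(u, Add(5, u)))
X = -242 (X = Add(Mul(-5, Add(-3, Pow(5, 2), Mul(5, 5))), -7) = Add(Mul(-5, Add(-3, 25, 25)), -7) = Add(Mul(-5, 47), -7) = Add(-235, -7) = -242)
I = -60 (I = Mul(Mul(6, -2), 5) = Mul(-12, 5) = -60)
Mul(X, I) = Mul(-242, -60) = 14520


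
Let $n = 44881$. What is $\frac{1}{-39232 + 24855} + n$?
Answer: $\frac{645254136}{14377} \approx 44881.0$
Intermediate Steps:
$\frac{1}{-39232 + 24855} + n = \frac{1}{-39232 + 24855} + 44881 = \frac{1}{-14377} + 44881 = - \frac{1}{14377} + 44881 = \frac{645254136}{14377}$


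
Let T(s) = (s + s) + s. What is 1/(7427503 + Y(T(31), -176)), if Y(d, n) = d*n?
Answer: 1/7411135 ≈ 1.3493e-7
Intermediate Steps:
T(s) = 3*s (T(s) = 2*s + s = 3*s)
1/(7427503 + Y(T(31), -176)) = 1/(7427503 + (3*31)*(-176)) = 1/(7427503 + 93*(-176)) = 1/(7427503 - 16368) = 1/7411135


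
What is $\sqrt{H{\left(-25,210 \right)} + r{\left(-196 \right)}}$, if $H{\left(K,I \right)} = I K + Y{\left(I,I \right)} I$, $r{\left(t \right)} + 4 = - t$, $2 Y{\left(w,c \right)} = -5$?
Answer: $i \sqrt{5583} \approx 74.719 i$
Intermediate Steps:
$Y{\left(w,c \right)} = - \frac{5}{2}$ ($Y{\left(w,c \right)} = \frac{1}{2} \left(-5\right) = - \frac{5}{2}$)
$r{\left(t \right)} = -4 - t$
$H{\left(K,I \right)} = - \frac{5 I}{2} + I K$ ($H{\left(K,I \right)} = I K - \frac{5 I}{2} = - \frac{5 I}{2} + I K$)
$\sqrt{H{\left(-25,210 \right)} + r{\left(-196 \right)}} = \sqrt{\frac{1}{2} \cdot 210 \left(-5 + 2 \left(-25\right)\right) - -192} = \sqrt{\frac{1}{2} \cdot 210 \left(-5 - 50\right) + \left(-4 + 196\right)} = \sqrt{\frac{1}{2} \cdot 210 \left(-55\right) + 192} = \sqrt{-5775 + 192} = \sqrt{-5583} = i \sqrt{5583}$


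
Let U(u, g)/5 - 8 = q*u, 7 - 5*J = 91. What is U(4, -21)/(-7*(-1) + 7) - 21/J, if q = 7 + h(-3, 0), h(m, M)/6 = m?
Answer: -325/28 ≈ -11.607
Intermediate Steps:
J = -84/5 (J = 7/5 - ⅕*91 = 7/5 - 91/5 = -84/5 ≈ -16.800)
h(m, M) = 6*m
q = -11 (q = 7 + 6*(-3) = 7 - 18 = -11)
U(u, g) = 40 - 55*u (U(u, g) = 40 + 5*(-11*u) = 40 - 55*u)
U(4, -21)/(-7*(-1) + 7) - 21/J = (40 - 55*4)/(-7*(-1) + 7) - 21/(-84/5) = (40 - 220)/(7 + 7) - 21*(-5/84) = -180/14 + 5/4 = -180*1/14 + 5/4 = -90/7 + 5/4 = -325/28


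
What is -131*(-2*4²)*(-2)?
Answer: -8384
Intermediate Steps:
-131*(-2*4²)*(-2) = -131*(-2*16)*(-2) = -(-4192)*(-2) = -131*64 = -8384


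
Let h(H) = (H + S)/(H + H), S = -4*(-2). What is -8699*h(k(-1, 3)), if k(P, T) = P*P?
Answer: -78291/2 ≈ -39146.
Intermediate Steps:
k(P, T) = P²
S = 8
h(H) = (8 + H)/(2*H) (h(H) = (H + 8)/(H + H) = (8 + H)/((2*H)) = (8 + H)*(1/(2*H)) = (8 + H)/(2*H))
-8699*h(k(-1, 3)) = -8699*(8 + (-1)²)/(2*((-1)²)) = -8699*(8 + 1)/(2*1) = -8699*9/2 = -78291/2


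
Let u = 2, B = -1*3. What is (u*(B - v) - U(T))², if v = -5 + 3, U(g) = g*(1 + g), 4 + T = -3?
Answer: 1936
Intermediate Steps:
B = -3
T = -7 (T = -4 - 3 = -7)
v = -2
(u*(B - v) - U(T))² = (2*(-3 - 1*(-2)) - (-7)*(1 - 7))² = (2*(-3 + 2) - (-7)*(-6))² = (2*(-1) - 1*42)² = (-2 - 42)² = (-44)² = 1936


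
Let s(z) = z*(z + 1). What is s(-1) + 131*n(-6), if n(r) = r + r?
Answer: -1572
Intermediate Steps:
n(r) = 2*r
s(z) = z*(1 + z)
s(-1) + 131*n(-6) = -(1 - 1) + 131*(2*(-6)) = -1*0 + 131*(-12) = 0 - 1572 = -1572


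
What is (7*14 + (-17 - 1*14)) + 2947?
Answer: 3014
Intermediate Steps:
(7*14 + (-17 - 1*14)) + 2947 = (98 + (-17 - 14)) + 2947 = (98 - 31) + 2947 = 67 + 2947 = 3014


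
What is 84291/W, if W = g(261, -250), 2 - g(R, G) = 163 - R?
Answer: 84291/100 ≈ 842.91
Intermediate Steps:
g(R, G) = -161 + R (g(R, G) = 2 - (163 - R) = 2 + (-163 + R) = -161 + R)
W = 100 (W = -161 + 261 = 100)
84291/W = 84291/100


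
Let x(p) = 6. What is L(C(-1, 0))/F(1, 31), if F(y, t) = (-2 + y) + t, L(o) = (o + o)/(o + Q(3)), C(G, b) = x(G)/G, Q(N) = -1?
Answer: 2/35 ≈ 0.057143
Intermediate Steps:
C(G, b) = 6/G
L(o) = 2*o/(-1 + o) (L(o) = (o + o)/(o - 1) = (2*o)/(-1 + o) = 2*o/(-1 + o))
F(y, t) = -2 + t + y
L(C(-1, 0))/F(1, 31) = (2*(6/(-1))/(-1 + 6/(-1)))/(-2 + 31 + 1) = (2*(6*(-1))/(-1 + 6*(-1)))/30 = (2*(-6)/(-1 - 6))*(1/30) = (2*(-6)/(-7))*(1/30) = (2*(-6)*(-1/7))*(1/30) = (12/7)*(1/30) = 2/35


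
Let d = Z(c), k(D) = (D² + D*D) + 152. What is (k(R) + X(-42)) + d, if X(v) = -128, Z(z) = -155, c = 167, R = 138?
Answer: 37957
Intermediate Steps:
k(D) = 152 + 2*D² (k(D) = (D² + D²) + 152 = 2*D² + 152 = 152 + 2*D²)
d = -155
(k(R) + X(-42)) + d = ((152 + 2*138²) - 128) - 155 = ((152 + 2*19044) - 128) - 155 = ((152 + 38088) - 128) - 155 = (38240 - 128) - 155 = 38112 - 155 = 37957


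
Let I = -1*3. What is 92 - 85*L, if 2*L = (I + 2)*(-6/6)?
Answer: 99/2 ≈ 49.500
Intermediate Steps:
I = -3
L = ½ (L = ((-3 + 2)*(-6/6))/2 = (-(-6)/6)/2 = (-1*(-1))/2 = (½)*1 = ½ ≈ 0.50000)
92 - 85*L = 92 - 85*½ = 92 - 85/2 = 99/2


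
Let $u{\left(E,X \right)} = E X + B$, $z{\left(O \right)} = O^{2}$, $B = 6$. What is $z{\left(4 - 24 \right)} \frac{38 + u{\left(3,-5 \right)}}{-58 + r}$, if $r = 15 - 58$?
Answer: $- \frac{11600}{101} \approx -114.85$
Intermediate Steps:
$r = -43$
$u{\left(E,X \right)} = 6 + E X$ ($u{\left(E,X \right)} = E X + 6 = 6 + E X$)
$z{\left(4 - 24 \right)} \frac{38 + u{\left(3,-5 \right)}}{-58 + r} = \left(4 - 24\right)^{2} \frac{38 + \left(6 + 3 \left(-5\right)\right)}{-58 - 43} = \left(4 - 24\right)^{2} \frac{38 + \left(6 - 15\right)}{-101} = \left(-20\right)^{2} \left(38 - 9\right) \left(- \frac{1}{101}\right) = 400 \cdot 29 \left(- \frac{1}{101}\right) = 400 \left(- \frac{29}{101}\right) = - \frac{11600}{101}$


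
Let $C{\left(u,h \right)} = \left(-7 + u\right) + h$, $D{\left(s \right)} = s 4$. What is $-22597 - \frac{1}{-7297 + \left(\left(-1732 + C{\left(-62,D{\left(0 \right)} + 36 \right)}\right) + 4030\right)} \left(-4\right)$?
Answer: $- \frac{28427027}{1258} \approx -22597.0$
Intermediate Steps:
$D{\left(s \right)} = 4 s$
$C{\left(u,h \right)} = -7 + h + u$
$-22597 - \frac{1}{-7297 + \left(\left(-1732 + C{\left(-62,D{\left(0 \right)} + 36 \right)}\right) + 4030\right)} \left(-4\right) = -22597 - \frac{1}{-7297 + \left(\left(-1732 - 33\right) + 4030\right)} \left(-4\right) = -22597 - \frac{1}{-7297 + \left(-1765 + 4030\right)} \left(-4\right) = -22597 - \frac{1}{-7297 + 2265} \left(-4\right) = -22597 - \frac{1}{-5032} \left(-4\right) = -22597 - \left(- \frac{1}{5032}\right) \left(-4\right) = -22597 - \frac{1}{1258} = - \frac{28427027}{1258}$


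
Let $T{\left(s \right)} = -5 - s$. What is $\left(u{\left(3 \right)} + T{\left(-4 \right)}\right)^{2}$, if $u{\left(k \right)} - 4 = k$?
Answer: $36$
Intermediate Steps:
$u{\left(k \right)} = 4 + k$
$\left(u{\left(3 \right)} + T{\left(-4 \right)}\right)^{2} = \left(\left(4 + 3\right) - 1\right)^{2} = \left(7 + \left(-5 + 4\right)\right)^{2} = \left(7 - 1\right)^{2} = 6^{2} = 36$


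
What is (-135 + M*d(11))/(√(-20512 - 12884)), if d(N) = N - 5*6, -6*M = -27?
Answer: 147*I*√69/1012 ≈ 1.2066*I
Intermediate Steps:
M = 9/2 (M = -⅙*(-27) = 9/2 ≈ 4.5000)
d(N) = -30 + N (d(N) = N - 30 = -30 + N)
(-135 + M*d(11))/(√(-20512 - 12884)) = (-135 + 9*(-30 + 11)/2)/(√(-20512 - 12884)) = (-135 + (9/2)*(-19))/(√(-33396)) = (-135 - 171/2)/((22*I*√69)) = -(-147)*I*√69/1012 = 147*I*√69/1012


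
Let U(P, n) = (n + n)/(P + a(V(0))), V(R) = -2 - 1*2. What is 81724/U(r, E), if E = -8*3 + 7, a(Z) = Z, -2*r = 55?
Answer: 1287153/17 ≈ 75715.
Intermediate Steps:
r = -55/2 (r = -½*55 = -55/2 ≈ -27.500)
V(R) = -4 (V(R) = -2 - 2 = -4)
E = -17 (E = -24 + 7 = -17)
U(P, n) = 2*n/(-4 + P) (U(P, n) = (n + n)/(P - 4) = (2*n)/(-4 + P) = 2*n/(-4 + P))
81724/U(r, E) = 81724/((2*(-17)/(-4 - 55/2))) = 81724/((2*(-17)/(-63/2))) = 81724/((2*(-17)*(-2/63))) = 81724/(68/63) = 81724*(63/68) = 1287153/17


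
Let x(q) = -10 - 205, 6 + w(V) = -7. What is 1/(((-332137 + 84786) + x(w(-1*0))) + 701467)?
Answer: 1/453901 ≈ 2.2031e-6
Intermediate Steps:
w(V) = -13 (w(V) = -6 - 7 = -13)
x(q) = -215
1/(((-332137 + 84786) + x(w(-1*0))) + 701467) = 1/(((-332137 + 84786) - 215) + 701467) = 1/((-247351 - 215) + 701467) = 1/(-247566 + 701467) = 1/453901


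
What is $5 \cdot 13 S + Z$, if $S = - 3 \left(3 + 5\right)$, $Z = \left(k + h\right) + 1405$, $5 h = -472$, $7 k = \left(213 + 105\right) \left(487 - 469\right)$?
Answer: $\frac{19891}{35} \approx 568.31$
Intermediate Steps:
$k = \frac{5724}{7}$ ($k = \frac{\left(213 + 105\right) \left(487 - 469\right)}{7} = \frac{318 \cdot 18}{7} = \frac{1}{7} \cdot 5724 = \frac{5724}{7} \approx 817.71$)
$h = - \frac{472}{5}$ ($h = \frac{1}{5} \left(-472\right) = - \frac{472}{5} \approx -94.4$)
$Z = \frac{74491}{35}$ ($Z = \left(\frac{5724}{7} - \frac{472}{5}\right) + 1405 = \frac{25316}{35} + 1405 = \frac{74491}{35} \approx 2128.3$)
$S = -24$ ($S = \left(-3\right) 8 = -24$)
$5 \cdot 13 S + Z = 5 \cdot 13 \left(-24\right) + \frac{74491}{35} = 65 \left(-24\right) + \frac{74491}{35} = -1560 + \frac{74491}{35} = \frac{19891}{35}$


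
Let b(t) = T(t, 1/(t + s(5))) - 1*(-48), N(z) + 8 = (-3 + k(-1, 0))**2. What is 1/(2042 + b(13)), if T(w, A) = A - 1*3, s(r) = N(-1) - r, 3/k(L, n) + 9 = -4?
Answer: 1764/3681637 ≈ 0.00047913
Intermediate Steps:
k(L, n) = -3/13 (k(L, n) = 3/(-9 - 4) = 3/(-13) = 3*(-1/13) = -3/13)
N(z) = 412/169 (N(z) = -8 + (-3 - 3/13)**2 = -8 + (-42/13)**2 = -8 + 1764/169 = 412/169)
s(r) = 412/169 - r
T(w, A) = -3 + A (T(w, A) = A - 3 = -3 + A)
b(t) = 45 + 1/(-433/169 + t) (b(t) = (-3 + 1/(t + (412/169 - 1*5))) - 1*(-48) = (-3 + 1/(t + (412/169 - 5))) + 48 = (-3 + 1/(t - 433/169)) + 48 = (-3 + 1/(-433/169 + t)) + 48 = 45 + 1/(-433/169 + t))
1/(2042 + b(13)) = 1/(2042 + (-19316 + 7605*13)/(-433 + 169*13)) = 1/(2042 + (-19316 + 98865)/(-433 + 2197)) = 1/(2042 + 79549/1764) = 1/(3681637/1764) = 1764/3681637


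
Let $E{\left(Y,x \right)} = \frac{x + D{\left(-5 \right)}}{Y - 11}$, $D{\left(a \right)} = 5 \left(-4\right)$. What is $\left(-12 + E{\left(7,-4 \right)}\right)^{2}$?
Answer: $36$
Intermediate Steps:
$D{\left(a \right)} = -20$
$E{\left(Y,x \right)} = \frac{-20 + x}{-11 + Y}$ ($E{\left(Y,x \right)} = \frac{x - 20}{Y - 11} = \frac{-20 + x}{-11 + Y}$)
$\left(-12 + E{\left(7,-4 \right)}\right)^{2} = \left(-12 + \frac{-20 - 4}{-11 + 7}\right)^{2} = \left(-12 + \frac{1}{-4} \left(-24\right)\right)^{2} = \left(-12 - -6\right)^{2} = \left(-12 + 6\right)^{2} = \left(-6\right)^{2} = 36$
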